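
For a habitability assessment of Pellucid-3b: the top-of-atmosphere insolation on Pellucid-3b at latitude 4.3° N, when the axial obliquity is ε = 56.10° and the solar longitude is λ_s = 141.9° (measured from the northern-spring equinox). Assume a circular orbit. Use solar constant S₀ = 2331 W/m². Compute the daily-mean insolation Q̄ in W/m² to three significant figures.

Q̄ ≈ 681 W/m²

Solar declination: sin δ = sin ε · sin λ_s = sin 56.10° × sin 141.9° = 0.51215, so δ = +30.807°.
cos H₀ = −tan(+4.3°) tan(+30.807°) = -0.0448, H₀ = 1.6156 rad.
Bracket: H₀ sin φ sin δ + cos φ cos δ sin H₀ = 1.6156×0.07498×0.51215 + 0.99719×0.85890×0.99899 = 0.062041 + 0.855621 = 0.917662.
Q̄ = (S₀/π) × [bracket] = (2331/π) × 0.917662 = 680.9 W/m².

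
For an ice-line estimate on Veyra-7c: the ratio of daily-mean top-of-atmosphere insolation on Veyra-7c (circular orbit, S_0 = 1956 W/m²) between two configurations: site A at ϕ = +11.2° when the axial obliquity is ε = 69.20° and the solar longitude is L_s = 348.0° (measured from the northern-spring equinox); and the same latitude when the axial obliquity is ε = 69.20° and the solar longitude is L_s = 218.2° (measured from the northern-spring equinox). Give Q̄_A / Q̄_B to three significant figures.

— Configuration A (ϕ=+11.2°):
Solar declination: sin δ = sin ε · sin L_s = sin 69.20° × sin 348.0° = -0.19436, so δ = -11.207°.
cos h₀ = −tan(+11.2°) tan(-11.207°) = 0.0392, h₀ = 1.5316 rad.
Bracket: h₀ sin ϕ sin δ + cos ϕ cos δ sin h₀ = 1.5316×0.19423×-0.19436 + 0.98096×0.98093×0.99923 = -0.057819 + 0.961512 = 0.903693.
Q̄ = (S_0/π) × [bracket] = (1956/π) × 0.903693 = 562.65 W/m².
— Configuration B (ϕ=+11.2°):
Solar declination: sin δ = sin ε · sin L_s = sin 69.20° × sin 218.2° = -0.57810, so δ = -35.317°.
cos h₀ = −tan(+11.2°) tan(-35.317°) = 0.1403, h₀ = 1.4300 rad.
Bracket: h₀ sin ϕ sin δ + cos ϕ cos δ sin h₀ = 1.4300×0.19423×-0.57810 + 0.98096×0.81596×0.99011 = -0.160567 + 0.792508 = 0.631941.
Q̄ = (S_0/π) × [bracket] = (1956/π) × 0.631941 = 393.46 W/m².
Ratio Q̄_A / Q̄_B = 562.65 / 393.46 = 1.430.

Q̄_A / Q̄_B ≈ 1.43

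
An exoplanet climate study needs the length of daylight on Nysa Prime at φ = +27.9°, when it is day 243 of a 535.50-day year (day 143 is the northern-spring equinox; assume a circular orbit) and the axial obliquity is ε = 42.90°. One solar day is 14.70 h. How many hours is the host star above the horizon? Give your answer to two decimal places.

Solar longitude: λ_s = 360° × (243 − 143)/535.50 = 67.227°.
sin δ = sin 42.90° × sin 67.227° = 0.62766, so δ = +38.877°.
cos H₀ = −tan φ · tan δ = −tan(+27.9°) × tan(+38.877°) = -0.4269, so H₀ = 2.0118 rad = 115.27°.
Daylight = 2H₀/(2π) × 14.70 h = (2.0118/π) × 14.70 = 9.41 h.

9.41 h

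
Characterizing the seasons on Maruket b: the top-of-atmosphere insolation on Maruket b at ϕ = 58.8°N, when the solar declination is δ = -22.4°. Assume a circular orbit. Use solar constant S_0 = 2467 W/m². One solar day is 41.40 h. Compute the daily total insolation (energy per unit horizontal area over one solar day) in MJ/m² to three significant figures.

9.70 MJ/m²

cos h₀ = −tan(+58.8°) tan(-22.400°) = 0.6806, h₀ = 0.8223 rad.
Bracket: h₀ sin ϕ sin δ + cos ϕ cos δ sin h₀ = 0.8223×0.85536×-0.38107 + 0.51803×0.92455×0.73268 = -0.268030 + 0.350913 = 0.082883.
Q̄ = (S_0/π) × [bracket] = (2467/π) × 0.082883 = 65.086 W/m².
Daily total = Q̄ × 41.40 h × 3600 s/h = 65.086 × 41.40 × 3600 / 10⁶ = 9.700 MJ/m².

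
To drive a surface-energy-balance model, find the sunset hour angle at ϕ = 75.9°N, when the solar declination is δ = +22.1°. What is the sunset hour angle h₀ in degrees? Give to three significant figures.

h₀ = 180°

Sunrise equation: cos h₀ = −tan ϕ · tan δ = -1.6166 ≤ −1, so the Sun never sets (polar day) and h₀ = π.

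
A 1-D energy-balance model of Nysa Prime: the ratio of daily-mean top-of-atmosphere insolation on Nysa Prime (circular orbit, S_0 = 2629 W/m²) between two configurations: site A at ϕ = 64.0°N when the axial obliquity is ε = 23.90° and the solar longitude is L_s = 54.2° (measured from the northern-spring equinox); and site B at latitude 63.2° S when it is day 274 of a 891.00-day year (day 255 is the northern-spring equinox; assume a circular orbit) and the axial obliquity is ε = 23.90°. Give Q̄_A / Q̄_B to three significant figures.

— Configuration A (ϕ=+64.0°):
Solar declination: sin δ = sin ε · sin L_s = sin 23.90° × sin 54.2° = 0.32860, so δ = +19.184°.
cos h₀ = −tan(+64.0°) tan(+19.184°) = -0.7133, h₀ = 2.3650 rad.
Bracket: h₀ sin ϕ sin δ + cos ϕ cos δ sin h₀ = 2.3650×0.89879×0.32860 + 0.43837×0.94447×0.70083 = 0.698485 + 0.290163 = 0.988648.
Q̄ = (S_0/π) × [bracket] = (2629/π) × 0.988648 = 827.34 W/m².
— Configuration B (ϕ=-63.2°):
Solar longitude: L_s = 360° × (274 − 255)/891.00 = 7.677°.
sin δ = sin 23.90° × sin 7.677° = 0.05412, so δ = +3.102°.
cos h₀ = −tan(-63.2°) tan(+3.102°) = 0.1073, h₀ = 1.4633 rad.
Bracket: h₀ sin ϕ sin δ + cos ϕ cos δ sin h₀ = 1.4633×-0.89259×0.05412 + 0.45088×0.99853×0.99423 = -0.070688 + 0.447619 = 0.376931.
Q̄ = (S_0/π) × [bracket] = (2629/π) × 0.376931 = 315.43 W/m².
Ratio Q̄_A / Q̄_B = 827.34 / 315.43 = 2.623.

Q̄_A / Q̄_B ≈ 2.62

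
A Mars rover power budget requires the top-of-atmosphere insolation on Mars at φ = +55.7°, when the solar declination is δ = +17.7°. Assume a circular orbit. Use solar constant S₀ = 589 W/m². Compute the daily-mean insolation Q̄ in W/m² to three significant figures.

cos H₀ = −tan(+55.7°) tan(+17.700°) = -0.4678, H₀ = 2.0576 rad.
Bracket: H₀ sin φ sin δ + cos φ cos δ sin H₀ = 2.0576×0.82610×0.30403 + 0.56353×0.95266×0.88381 = 0.516785 + 0.474476 = 0.991261.
Q̄ = (S₀/π) × [bracket] = (589/π) × 0.991261 = 185.8 W/m².

Q̄ ≈ 186 W/m²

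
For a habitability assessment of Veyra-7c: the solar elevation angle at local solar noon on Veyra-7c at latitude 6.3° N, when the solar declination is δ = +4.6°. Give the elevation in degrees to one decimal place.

At local noon the hour angle is zero, so the zenith angle equals |ϕ − δ| = |+6.3° − (+4.600°)| = 1.700°.
Elevation = 90° − 1.700° = 88.3°.

88.3°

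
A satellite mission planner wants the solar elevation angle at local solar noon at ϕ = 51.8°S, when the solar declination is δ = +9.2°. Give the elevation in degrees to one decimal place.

29.0°

At local noon the hour angle is zero, so the zenith angle equals |ϕ − δ| = |-51.8° − (+9.200°)| = 61.000°.
Elevation = 90° − 61.000° = 29.0°.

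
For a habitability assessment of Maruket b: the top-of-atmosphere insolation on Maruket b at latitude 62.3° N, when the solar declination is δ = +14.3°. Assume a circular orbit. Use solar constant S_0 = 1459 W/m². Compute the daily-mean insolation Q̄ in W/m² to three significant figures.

Q̄ ≈ 394 W/m²

cos h₀ = −tan(+62.3°) tan(+14.300°) = -0.4855, h₀ = 2.0777 rad.
Bracket: h₀ sin ϕ sin δ + cos ϕ cos δ sin h₀ = 2.0777×0.88539×0.24700 + 0.46484×0.96902×0.87423 = 0.454375 + 0.393788 = 0.848163.
Q̄ = (S_0/π) × [bracket] = (1459/π) × 0.848163 = 393.9 W/m².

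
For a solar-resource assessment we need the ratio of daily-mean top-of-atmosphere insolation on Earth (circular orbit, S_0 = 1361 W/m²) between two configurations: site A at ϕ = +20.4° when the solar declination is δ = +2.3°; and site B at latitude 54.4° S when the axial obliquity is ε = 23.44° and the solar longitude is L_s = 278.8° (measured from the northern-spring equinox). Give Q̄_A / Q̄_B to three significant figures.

Q̄_A / Q̄_B ≈ 0.844

— Configuration A (ϕ=+20.4°):
cos h₀ = −tan(+20.4°) tan(+2.300°) = -0.0149, h₀ = 1.5857 rad.
Bracket: h₀ sin ϕ sin δ + cos ϕ cos δ sin h₀ = 1.5857×0.34857×0.04013 + 0.93728×0.99919×0.99989 = 0.022181 + 0.936418 = 0.958599.
Q̄ = (S_0/π) × [bracket] = (1361/π) × 0.958599 = 415.28 W/m².
— Configuration B (ϕ=-54.4°):
Solar declination: sin δ = sin ε · sin L_s = sin 23.44° × sin 278.8° = -0.39311, so δ = -23.148°.
cos h₀ = −tan(-54.4°) tan(-23.148°) = -0.5972, h₀ = 2.2108 rad.
Bracket: h₀ sin ϕ sin δ + cos ϕ cos δ sin h₀ = 2.2108×-0.81310×-0.39311 + 0.58212×0.91949×0.80212 = 0.706655 + 0.429338 = 1.135993.
Q̄ = (S_0/π) × [bracket] = (1361/π) × 1.135993 = 492.13 W/m².
Ratio Q̄_A / Q̄_B = 415.28 / 492.13 = 0.8438.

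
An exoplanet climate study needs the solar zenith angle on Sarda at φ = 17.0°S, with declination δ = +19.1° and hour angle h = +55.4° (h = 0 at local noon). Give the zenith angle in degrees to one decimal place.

cos θ_z = sin φ sin δ + cos φ cos δ cos h = -0.095669 + 0.513137 = 0.417468.
θ_z = arccos(0.417468) = 65.3°.

θ_z = 65.3°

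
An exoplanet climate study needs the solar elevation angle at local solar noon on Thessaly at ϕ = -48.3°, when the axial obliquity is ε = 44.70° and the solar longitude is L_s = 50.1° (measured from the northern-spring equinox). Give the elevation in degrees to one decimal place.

Solar declination: sin δ = sin ε · sin L_s = sin 44.70° × sin 50.1° = 0.53962, so δ = +32.658°.
At local noon the hour angle is zero, so the zenith angle equals |ϕ − δ| = |-48.3° − (+32.658°)| = 80.958°.
Elevation = 90° − 80.958° = 9.0°.

9.0°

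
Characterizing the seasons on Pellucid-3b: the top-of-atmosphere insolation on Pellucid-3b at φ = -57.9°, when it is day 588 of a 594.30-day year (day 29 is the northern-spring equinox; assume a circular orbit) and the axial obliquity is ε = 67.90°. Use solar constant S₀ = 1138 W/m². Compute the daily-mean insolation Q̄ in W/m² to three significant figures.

Solar longitude: λ_s = 360° × (588 − 29)/594.30 = 338.617°.
sin δ = sin 67.90° × sin 338.617° = -0.33781, so δ = -19.744°.
cos H₀ = −tan(-57.9°) tan(-19.744°) = -0.5722, H₀ = 2.1799 rad.
Bracket: H₀ sin φ sin δ + cos φ cos δ sin H₀ = 2.1799×-0.84712×-0.33781 + 0.53140×0.94121×0.82014 = 0.623812 + 0.410200 = 1.034012.
Q̄ = (S₀/π) × [bracket] = (1138/π) × 1.034012 = 374.6 W/m².

Q̄ ≈ 375 W/m²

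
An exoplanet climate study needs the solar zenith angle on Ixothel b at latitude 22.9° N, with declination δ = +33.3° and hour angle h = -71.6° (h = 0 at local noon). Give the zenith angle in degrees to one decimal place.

cos θ_z = sin φ sin δ + cos φ cos δ cos h = 0.213638 + 0.243029 = 0.456667.
θ_z = arccos(0.456667) = 62.8°.

θ_z = 62.8°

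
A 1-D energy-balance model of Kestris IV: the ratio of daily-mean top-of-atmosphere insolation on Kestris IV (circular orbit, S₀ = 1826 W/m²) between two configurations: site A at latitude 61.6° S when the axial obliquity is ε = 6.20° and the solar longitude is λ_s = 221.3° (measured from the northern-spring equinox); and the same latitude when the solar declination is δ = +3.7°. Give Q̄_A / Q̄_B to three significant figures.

— Configuration A (φ=-61.6°):
Solar declination: sin δ = sin ε · sin λ_s = sin 6.20° × sin 221.3° = -0.07128, so δ = -4.087°.
cos H₀ = −tan(-61.6°) tan(-4.087°) = -0.1322, H₀ = 1.7033 rad.
Bracket: H₀ sin φ sin δ + cos φ cos δ sin H₀ = 1.7033×-0.87965×-0.07128 + 0.47562×0.99746×0.99123 = 0.106799 + 0.470251 = 0.577050.
Q̄ = (S₀/π) × [bracket] = (1826/π) × 0.577050 = 335.40 W/m².
— Configuration B (φ=-61.6°):
cos H₀ = −tan(-61.6°) tan(+3.700°) = 0.1196, H₀ = 1.4509 rad.
Bracket: H₀ sin φ sin δ + cos φ cos δ sin H₀ = 1.4509×-0.87965×0.06453 + 0.47562×0.99792×0.99282 = -0.082359 + 0.471223 = 0.388864.
Q̄ = (S₀/π) × [bracket] = (1826/π) × 0.388864 = 226.02 W/m².
Ratio Q̄_A / Q̄_B = 335.40 / 226.02 = 1.484.

Q̄_A / Q̄_B ≈ 1.48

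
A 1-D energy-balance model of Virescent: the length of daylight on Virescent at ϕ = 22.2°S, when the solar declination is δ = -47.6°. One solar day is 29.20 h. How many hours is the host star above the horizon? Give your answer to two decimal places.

18.91 h

cos h₀ = −tan ϕ · tan δ = −tan(-22.2°) × tan(-47.600°) = -0.4469, so h₀ = 2.0341 rad = 116.55°.
Daylight = 2h₀/(2π) × 29.20 h = (2.0341/π) × 29.20 = 18.91 h.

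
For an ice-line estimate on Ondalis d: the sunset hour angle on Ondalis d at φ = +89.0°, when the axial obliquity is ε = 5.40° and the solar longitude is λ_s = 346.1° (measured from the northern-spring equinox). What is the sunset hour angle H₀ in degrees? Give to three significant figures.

H₀ = 0.00°

Solar declination: sin δ = sin ε · sin λ_s = sin 5.40° × sin 346.1° = -0.02261, so δ = -1.295°.
cos H₀ = −tan φ · tan δ = 1.2955 ≥ 1, so the host star never rises (polar night) and H₀ = 0.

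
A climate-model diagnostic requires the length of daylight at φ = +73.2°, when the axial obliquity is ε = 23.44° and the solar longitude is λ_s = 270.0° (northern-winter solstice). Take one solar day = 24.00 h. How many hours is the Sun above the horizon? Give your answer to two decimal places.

Solar declination: sin δ = sin ε · sin λ_s = sin 23.44° × sin 270.0° = -0.39779, so δ = -23.440°.
cos H₀ = −tan φ · tan δ = 1.4360 ≥ 1, so the Sun never rises (polar night) and H₀ = 0.
Daylight = 2H₀/(2π) × 24.00 h = (0.0000/π) × 24.00 = 0.00 h.

0.00 h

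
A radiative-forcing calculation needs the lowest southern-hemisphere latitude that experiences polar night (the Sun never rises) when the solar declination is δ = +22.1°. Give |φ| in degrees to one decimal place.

Polar night requires cos H₀ = −tan φ tan δ ≥ 1, i.e. tan φ tan δ ≤ −1.
The boundary is |tan φ| · |tan δ| = 1, so |φ| = 90° − |δ| = 90° − 22.1° = 67.9° in the southern hemisphere.

|φ| = 67.9°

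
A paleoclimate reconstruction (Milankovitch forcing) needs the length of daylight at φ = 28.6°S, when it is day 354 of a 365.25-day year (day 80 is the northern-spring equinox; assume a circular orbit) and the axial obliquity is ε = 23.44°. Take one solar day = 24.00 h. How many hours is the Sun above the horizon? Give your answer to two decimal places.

13.82 h

Solar longitude: λ_s = 360° × (354 − 80)/365.25 = 270.062°.
sin δ = sin 23.44° × sin 270.062° = -0.39779, so δ = -23.440°.
cos H₀ = −tan φ · tan δ = −tan(-28.6°) × tan(-23.440°) = -0.2364, so H₀ = 1.8094 rad = 103.67°.
Daylight = 2H₀/(2π) × 24.00 h = (1.8094/π) × 24.00 = 13.82 h.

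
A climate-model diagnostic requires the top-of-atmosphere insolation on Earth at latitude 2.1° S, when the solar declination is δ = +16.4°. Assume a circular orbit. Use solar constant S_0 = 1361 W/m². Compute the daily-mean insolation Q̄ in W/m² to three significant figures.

cos h₀ = −tan(-2.1°) tan(+16.400°) = 0.0108, h₀ = 1.5600 rad.
Bracket: h₀ sin ϕ sin δ + cos ϕ cos δ sin h₀ = 1.5600×-0.03664×0.28234 + 0.99933×0.95931×0.99994 = -0.016138 + 0.958610 = 0.942472.
Q̄ = (S_0/π) × [bracket] = (1361/π) × 0.942472 = 408.3 W/m².

Q̄ ≈ 408 W/m²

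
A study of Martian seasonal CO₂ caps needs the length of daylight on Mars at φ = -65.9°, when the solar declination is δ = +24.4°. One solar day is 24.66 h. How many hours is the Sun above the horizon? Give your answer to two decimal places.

cos H₀ = −tan φ · tan δ = 1.0141 ≥ 1, so the Sun never rises (polar night) and H₀ = 0.
Daylight = 2H₀/(2π) × 24.66 h = (0.0000/π) × 24.66 = 0.00 h.

0.00 h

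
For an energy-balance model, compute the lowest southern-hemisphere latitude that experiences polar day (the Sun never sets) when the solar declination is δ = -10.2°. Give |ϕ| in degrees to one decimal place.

Polar day requires cos h₀ = −tan ϕ tan δ ≤ −1, i.e. tan ϕ tan δ ≥ 1.
The boundary is |tan ϕ| · |tan δ| = 1, so |ϕ| = 90° − |δ| = 90° − 10.2° = 79.8° in the southern hemisphere.

|ϕ| = 79.8°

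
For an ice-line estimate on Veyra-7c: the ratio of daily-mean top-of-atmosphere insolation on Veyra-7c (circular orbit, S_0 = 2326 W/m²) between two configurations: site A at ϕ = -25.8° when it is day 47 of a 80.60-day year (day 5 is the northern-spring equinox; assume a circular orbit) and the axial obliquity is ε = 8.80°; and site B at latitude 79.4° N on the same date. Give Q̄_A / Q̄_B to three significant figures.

Q̄_A / Q̄_B ≈ 5.94

— Configuration A (ϕ=-25.8°):
Solar longitude: L_s = 360° × (47 − 5)/80.60 = 187.593°.
sin δ = sin 8.80° × sin 187.593° = -0.02021, so δ = -1.158°.
cos h₀ = −tan(-25.8°) tan(-1.158°) = -0.0098, h₀ = 1.5806 rad.
Bracket: h₀ sin ϕ sin δ + cos ϕ cos δ sin h₀ = 1.5806×-0.43523×-0.02021 + 0.90032×0.99980×0.99995 = 0.013903 + 0.900095 = 0.913998.
Q̄ = (S_0/π) × [bracket] = (2326/π) × 0.913998 = 676.71 W/m².
— Configuration B (ϕ=+79.4°):
cos h₀ = −tan(+79.4°) tan(-1.158°) = 0.1080, h₀ = 1.4625 rad.
Bracket: h₀ sin ϕ sin δ + cos ϕ cos δ sin h₀ = 1.4625×0.98294×-0.02021 + 0.18395×0.99980×0.99415 = -0.029053 + 0.182837 = 0.153784.
Q̄ = (S_0/π) × [bracket] = (2326/π) × 0.153784 = 113.86 W/m².
Ratio Q̄_A / Q̄_B = 676.71 / 113.86 = 5.943.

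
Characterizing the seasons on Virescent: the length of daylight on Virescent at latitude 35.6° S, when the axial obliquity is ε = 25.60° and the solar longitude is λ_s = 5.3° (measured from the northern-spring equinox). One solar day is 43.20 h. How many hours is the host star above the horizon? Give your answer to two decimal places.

21.21 h

Solar declination: sin δ = sin ε · sin λ_s = sin 25.60° × sin 5.3° = 0.03991, so δ = +2.287°.
cos H₀ = −tan φ · tan δ = −tan(-35.6°) × tan(+2.287°) = 0.0286, so H₀ = 1.5422 rad = 88.36°.
Daylight = 2H₀/(2π) × 43.20 h = (1.5422/π) × 43.20 = 21.21 h.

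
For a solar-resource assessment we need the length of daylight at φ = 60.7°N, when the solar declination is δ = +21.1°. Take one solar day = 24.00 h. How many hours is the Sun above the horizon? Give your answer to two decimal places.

cos H₀ = −tan φ · tan δ = −tan(+60.7°) × tan(+21.100°) = -0.6876, so H₀ = 2.3290 rad = 133.44°.
Daylight = 2H₀/(2π) × 24.00 h = (2.3290/π) × 24.00 = 17.79 h.

17.79 h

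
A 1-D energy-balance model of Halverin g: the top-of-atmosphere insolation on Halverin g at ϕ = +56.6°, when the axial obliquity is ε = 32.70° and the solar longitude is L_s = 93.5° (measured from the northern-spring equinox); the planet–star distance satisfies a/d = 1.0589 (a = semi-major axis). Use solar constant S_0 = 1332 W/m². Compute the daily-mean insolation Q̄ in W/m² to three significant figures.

Q̄ ≈ 673 W/m²

Solar declination: sin δ = sin ε · sin L_s = sin 32.70° × sin 93.5° = 0.53923, so δ = +32.631°.
cos h₀ = −tan(+56.6°) tan(+32.631°) = -0.9711, h₀ = 2.9004 rad.
Bracket: h₀ sin ϕ sin δ + cos ϕ cos δ sin h₀ = 2.9004×0.83485×0.53923 + 0.55048×0.84216×0.23881 = 1.305691 + 0.110710 = 1.416401.
Inverse-square distance factor (a/d)² = 1.0589² = 1.121269.
Q̄ = (S_0/π) × 1.121269 × [bracket] = (1332/π) × 1.121269 × 1.416401 = 673.4 W/m².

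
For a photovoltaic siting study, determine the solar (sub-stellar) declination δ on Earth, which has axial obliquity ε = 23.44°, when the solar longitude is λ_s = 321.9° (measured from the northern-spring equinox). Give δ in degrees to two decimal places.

δ = -14.21°

sin δ = sin ε · sin λ_s = sin 23.44° × sin 321.9° = -0.245450.
δ = arcsin(-0.245450) = -14.21°.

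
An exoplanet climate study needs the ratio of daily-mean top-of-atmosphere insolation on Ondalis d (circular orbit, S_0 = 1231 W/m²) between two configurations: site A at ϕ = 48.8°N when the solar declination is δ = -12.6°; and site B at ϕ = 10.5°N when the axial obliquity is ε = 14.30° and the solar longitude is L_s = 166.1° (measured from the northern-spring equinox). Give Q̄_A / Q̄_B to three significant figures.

— Configuration A (ϕ=+48.8°):
cos h₀ = −tan(+48.8°) tan(-12.600°) = 0.2553, h₀ = 1.3126 rad.
Bracket: h₀ sin ϕ sin δ + cos ϕ cos δ sin h₀ = 1.3126×0.75241×-0.21814 + 0.65869×0.97592×0.96685 = -0.215438 + 0.621519 = 0.406081.
Q̄ = (S_0/π) × [bracket] = (1231/π) × 0.406081 = 159.12 W/m².
— Configuration B (ϕ=+10.5°):
Solar declination: sin δ = sin ε · sin L_s = sin 14.30° × sin 166.1° = 0.05934, so δ = +3.402°.
cos h₀ = −tan(+10.5°) tan(+3.402°) = -0.0110, h₀ = 1.5818 rad.
Bracket: h₀ sin ϕ sin δ + cos ϕ cos δ sin h₀ = 1.5818×0.18224×0.05934 + 0.98325×0.99824×0.99994 = 0.017106 + 0.981461 = 0.998567.
Q̄ = (S_0/π) × [bracket] = (1231/π) × 0.998567 = 391.28 W/m².
Ratio Q̄_A / Q̄_B = 159.12 / 391.28 = 0.4067.

Q̄_A / Q̄_B ≈ 0.407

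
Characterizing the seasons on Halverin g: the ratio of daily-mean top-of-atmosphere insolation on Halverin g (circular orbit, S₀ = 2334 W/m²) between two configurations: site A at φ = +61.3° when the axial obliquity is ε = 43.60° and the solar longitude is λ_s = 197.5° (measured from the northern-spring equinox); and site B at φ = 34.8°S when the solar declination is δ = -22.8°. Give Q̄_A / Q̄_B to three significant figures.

— Configuration A (φ=+61.3°):
Solar declination: sin δ = sin ε · sin λ_s = sin 43.60° × sin 197.5° = -0.20737, so δ = -11.968°.
cos H₀ = −tan(+61.3°) tan(-11.968°) = 0.3872, H₀ = 1.1732 rad.
Bracket: H₀ sin φ sin δ + cos φ cos δ sin H₀ = 1.1732×0.87715×-0.20737 + 0.48022×0.97826×0.92200 = -0.213399 + 0.433137 = 0.219738.
Q̄ = (S₀/π) × [bracket] = (2334/π) × 0.219738 = 163.25 W/m².
— Configuration B (φ=-34.8°):
cos H₀ = −tan(-34.8°) tan(-22.800°) = -0.2922, H₀ = 1.8673 rad.
Bracket: H₀ sin φ sin δ + cos φ cos δ sin H₀ = 1.8673×-0.57071×-0.38752 + 0.82115×0.92186×0.95637 = 0.412975 + 0.723958 = 1.136933.
Q̄ = (S₀/π) × [bracket] = (2334/π) × 1.136933 = 844.67 W/m².
Ratio Q̄_A / Q̄_B = 163.25 / 844.67 = 0.1933.

Q̄_A / Q̄_B ≈ 0.193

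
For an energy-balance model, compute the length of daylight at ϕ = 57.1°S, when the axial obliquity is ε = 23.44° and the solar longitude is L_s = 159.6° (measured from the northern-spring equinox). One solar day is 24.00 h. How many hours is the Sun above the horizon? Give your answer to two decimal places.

10.33 h

Solar declination: sin δ = sin ε · sin L_s = sin 23.44° × sin 159.6° = 0.13866, so δ = +7.970°.
cos h₀ = −tan ϕ · tan δ = −tan(-57.1°) × tan(+7.970°) = 0.2164, so h₀ = 1.3526 rad = 77.50°.
Daylight = 2h₀/(2π) × 24.00 h = (1.3526/π) × 24.00 = 10.33 h.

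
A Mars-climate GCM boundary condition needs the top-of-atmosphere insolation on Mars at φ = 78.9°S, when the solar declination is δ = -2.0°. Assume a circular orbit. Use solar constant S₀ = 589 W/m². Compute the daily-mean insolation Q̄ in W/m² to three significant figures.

Q̄ ≈ 46.7 W/m²

cos H₀ = −tan(-78.9°) tan(-2.000°) = -0.1780, H₀ = 1.7497 rad.
Bracket: H₀ sin φ sin δ + cos φ cos δ sin H₀ = 1.7497×-0.98129×-0.03490 + 0.19252×0.99939×0.98403 = 0.059922 + 0.189330 = 0.249252.
Q̄ = (S₀/π) × [bracket] = (589/π) × 0.249252 = 46.73 W/m².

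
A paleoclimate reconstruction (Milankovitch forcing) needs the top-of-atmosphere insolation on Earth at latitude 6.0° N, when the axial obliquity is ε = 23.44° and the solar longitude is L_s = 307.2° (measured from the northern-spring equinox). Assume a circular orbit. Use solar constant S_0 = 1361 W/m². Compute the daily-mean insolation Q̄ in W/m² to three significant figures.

Solar declination: sin δ = sin ε · sin L_s = sin 23.44° × sin 307.2° = -0.31685, so δ = -18.473°.
cos h₀ = −tan(+6.0°) tan(-18.473°) = 0.0351, h₀ = 1.5357 rad.
Bracket: h₀ sin ϕ sin δ + cos ϕ cos δ sin h₀ = 1.5357×0.10453×-0.31685 + 0.99452×0.94848×0.99938 = -0.050863 + 0.942697 = 0.891834.
Q̄ = (S_0/π) × [bracket] = (1361/π) × 0.891834 = 386.4 W/m².

Q̄ ≈ 386 W/m²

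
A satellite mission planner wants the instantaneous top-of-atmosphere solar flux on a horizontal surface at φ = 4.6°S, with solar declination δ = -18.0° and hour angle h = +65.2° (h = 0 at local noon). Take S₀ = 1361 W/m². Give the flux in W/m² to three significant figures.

575 W/m²

cos θ_z = sin φ sin δ + cos φ cos δ cos h = 0.024783 + 0.397638 = 0.422421.
Flux = S₀ · cos θ_z = 1361 × 0.422421 = 574.9 W/m².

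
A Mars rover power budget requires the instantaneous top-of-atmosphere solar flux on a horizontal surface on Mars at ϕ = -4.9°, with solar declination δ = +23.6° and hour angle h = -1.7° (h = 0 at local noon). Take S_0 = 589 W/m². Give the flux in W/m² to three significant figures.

cos θ_z = sin ϕ sin δ + cos ϕ cos δ cos h = -0.034197 + 0.912612 = 0.878415.
Flux = S_0 · cos θ_z = 589 × 0.878415 = 517.4 W/m².

517 W/m²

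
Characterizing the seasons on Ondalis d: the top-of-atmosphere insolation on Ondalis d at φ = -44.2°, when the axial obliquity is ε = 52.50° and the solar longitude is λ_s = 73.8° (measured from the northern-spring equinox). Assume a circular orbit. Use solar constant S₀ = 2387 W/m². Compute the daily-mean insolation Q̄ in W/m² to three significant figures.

Q̄ ≈ 0.00 W/m²

Solar declination: sin δ = sin ε · sin λ_s = sin 52.50° × sin 73.8° = 0.76185, so δ = +49.628°.
cos H₀ = −tan(-44.2°) tan(+49.628°) = 1.1438 ≥ 1 ⇒ polar night, H₀ = 0 and Q̄ = 0.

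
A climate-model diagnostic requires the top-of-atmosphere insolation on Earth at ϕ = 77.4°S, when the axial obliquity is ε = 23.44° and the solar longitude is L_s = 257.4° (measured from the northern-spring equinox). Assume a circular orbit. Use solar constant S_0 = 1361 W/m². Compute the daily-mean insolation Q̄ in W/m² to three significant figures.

Solar declination: sin δ = sin ε · sin L_s = sin 23.44° × sin 257.4° = -0.38821, so δ = -22.843°.
cos h₀ = −tan(-77.4°) tan(-22.843°) = -1.8845 ≤ −1 ⇒ polar day, h₀ = π.
Bracket: h₀ sin ϕ sin δ + cos ϕ cos δ sin h₀ = 3.1416×-0.97592×-0.38821 + 0.21814×0.92157×0.00000 = 1.190233 + 0.000000 = 1.190233.
Q̄ = (S_0/π) × [bracket] = (1361/π) × 1.190233 = 515.6 W/m².

Q̄ ≈ 516 W/m²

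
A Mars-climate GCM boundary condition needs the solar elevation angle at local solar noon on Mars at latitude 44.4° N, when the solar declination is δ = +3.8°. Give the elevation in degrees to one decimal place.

At local noon the hour angle is zero, so the zenith angle equals |ϕ − δ| = |+44.4° − (+3.800°)| = 40.600°.
Elevation = 90° − 40.600° = 49.4°.

49.4°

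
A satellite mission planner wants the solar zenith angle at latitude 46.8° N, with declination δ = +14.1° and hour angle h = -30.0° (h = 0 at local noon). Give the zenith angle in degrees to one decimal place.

cos θ_z = sin φ sin δ + cos φ cos δ cos h = 0.177588 + 0.574974 = 0.752562.
θ_z = arccos(0.752562) = 41.2°.

θ_z = 41.2°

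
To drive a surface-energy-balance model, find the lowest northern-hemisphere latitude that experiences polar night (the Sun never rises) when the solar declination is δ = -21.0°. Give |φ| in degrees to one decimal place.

Polar night requires cos H₀ = −tan φ tan δ ≥ 1, i.e. tan φ tan δ ≤ −1.
The boundary is |tan φ| · |tan δ| = 1, so |φ| = 90° − |δ| = 90° − 21.0° = 69.0° in the northern hemisphere.

|φ| = 69.0°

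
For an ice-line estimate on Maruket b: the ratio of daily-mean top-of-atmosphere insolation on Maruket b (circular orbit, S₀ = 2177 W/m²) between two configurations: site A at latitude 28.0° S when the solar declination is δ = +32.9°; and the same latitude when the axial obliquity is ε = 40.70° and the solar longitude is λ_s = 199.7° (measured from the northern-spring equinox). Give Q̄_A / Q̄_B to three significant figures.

— Configuration A (φ=-28.0°):
cos H₀ = −tan(-28.0°) tan(+32.900°) = 0.3440, H₀ = 1.2196 rad.
Bracket: H₀ sin φ sin δ + cos φ cos δ sin H₀ = 1.2196×-0.46947×0.54317 + 0.88295×0.83962×0.93898 = -0.311000 + 0.696106 = 0.385106.
Q̄ = (S₀/π) × [bracket] = (2177/π) × 0.385106 = 266.86 W/m².
— Configuration B (φ=-28.0°):
Solar declination: sin δ = sin ε · sin λ_s = sin 40.70° × sin 199.7° = -0.21982, so δ = -12.698°.
cos H₀ = −tan(-28.0°) tan(-12.698°) = -0.1198, H₀ = 1.6909 rad.
Bracket: H₀ sin φ sin δ + cos φ cos δ sin H₀ = 1.6909×-0.46947×-0.21982 + 0.88295×0.97554×0.99280 = 0.174499 + 0.855151 = 1.029650.
Q̄ = (S₀/π) × [bracket] = (2177/π) × 1.029650 = 713.51 W/m².
Ratio Q̄_A / Q̄_B = 266.86 / 713.51 = 0.3740.

Q̄_A / Q̄_B ≈ 0.374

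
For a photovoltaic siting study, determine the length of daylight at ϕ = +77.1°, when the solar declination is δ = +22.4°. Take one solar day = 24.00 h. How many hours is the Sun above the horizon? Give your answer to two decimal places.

Sunrise equation: cos h₀ = −tan ϕ · tan δ = -1.7996 ≤ −1, so the Sun never sets (polar day) and h₀ = π.
Daylight = 2h₀/(2π) × 24.00 h = (3.1416/π) × 24.00 = 24.00 h.

24.00 h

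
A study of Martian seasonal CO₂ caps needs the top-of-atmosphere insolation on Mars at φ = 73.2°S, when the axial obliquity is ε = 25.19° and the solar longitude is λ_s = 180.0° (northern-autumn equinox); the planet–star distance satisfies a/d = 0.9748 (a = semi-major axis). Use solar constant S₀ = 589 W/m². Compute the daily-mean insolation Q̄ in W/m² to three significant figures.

Q̄ ≈ 51.5 W/m²

Solar declination: sin δ = sin ε · sin λ_s = sin 25.19° × sin 180.0° = 0.00000, so δ = +0.000°.
cos H₀ = −tan(-73.2°) tan(+0.000°) = 0.0000, H₀ = 1.5708 rad.
Bracket: H₀ sin φ sin δ + cos φ cos δ sin H₀ = 1.5708×-0.95732×0.00000 + 0.28903×1.00000×1.00000 = -0.000000 + 0.289030 = 0.289030.
Inverse-square distance factor (a/d)² = 0.9748² = 0.950235.
Q̄ = (S₀/π) × 0.950235 × [bracket] = (589/π) × 0.950235 × 0.289030 = 51.49 W/m².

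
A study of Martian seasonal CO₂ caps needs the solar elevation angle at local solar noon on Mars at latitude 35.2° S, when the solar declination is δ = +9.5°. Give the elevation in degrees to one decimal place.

45.3°

At local noon the hour angle is zero, so the zenith angle equals |φ − δ| = |-35.2° − (+9.500°)| = 44.700°.
Elevation = 90° − 44.700° = 45.3°.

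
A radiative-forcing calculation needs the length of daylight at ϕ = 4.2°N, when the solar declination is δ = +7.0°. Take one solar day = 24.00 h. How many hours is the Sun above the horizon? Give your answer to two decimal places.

cos h₀ = −tan ϕ · tan δ = −tan(+4.2°) × tan(+7.000°) = -0.0090, so h₀ = 1.5798 rad = 90.52°.
Daylight = 2h₀/(2π) × 24.00 h = (1.5798/π) × 24.00 = 12.07 h.

12.07 h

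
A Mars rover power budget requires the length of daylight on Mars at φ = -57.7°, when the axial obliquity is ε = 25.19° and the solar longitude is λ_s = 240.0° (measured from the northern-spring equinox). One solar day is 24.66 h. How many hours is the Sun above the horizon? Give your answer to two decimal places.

Solar declination: sin δ = sin ε · sin λ_s = sin 25.19° × sin 240.0° = -0.36860, so δ = -21.629°.
cos H₀ = −tan φ · tan δ = −tan(-57.7°) × tan(-21.629°) = -0.6272, so H₀ = 2.2488 rad = 128.85°.
Daylight = 2H₀/(2π) × 24.66 h = (2.2488/π) × 24.66 = 17.65 h.

17.65 h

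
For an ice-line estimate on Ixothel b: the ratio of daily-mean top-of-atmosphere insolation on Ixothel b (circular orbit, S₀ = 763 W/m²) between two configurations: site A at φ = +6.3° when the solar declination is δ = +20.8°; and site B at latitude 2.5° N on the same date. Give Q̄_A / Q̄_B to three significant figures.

Q̄_A / Q̄_B ≈ 1.03

— Configuration A (φ=+6.3°):
cos H₀ = −tan(+6.3°) tan(+20.800°) = -0.0419, H₀ = 1.6127 rad.
Bracket: H₀ sin φ sin δ + cos φ cos δ sin H₀ = 1.6127×0.10973×0.35511 + 0.99396×0.93483×0.99912 = 0.062841 + 0.928366 = 0.991207.
Q̄ = (S₀/π) × [bracket] = (763/π) × 0.991207 = 240.73 W/m².
— Configuration B (φ=+2.5°):
cos H₀ = −tan(+2.5°) tan(+20.800°) = -0.0166, H₀ = 1.5874 rad.
Bracket: H₀ sin φ sin δ + cos φ cos δ sin H₀ = 1.5874×0.04362×0.35511 + 0.99905×0.93483×0.99986 = 0.024589 + 0.933811 = 0.958400.
Q̄ = (S₀/π) × [bracket] = (763/π) × 0.958400 = 232.77 W/m².
Ratio Q̄_A / Q̄_B = 240.73 / 232.77 = 1.034.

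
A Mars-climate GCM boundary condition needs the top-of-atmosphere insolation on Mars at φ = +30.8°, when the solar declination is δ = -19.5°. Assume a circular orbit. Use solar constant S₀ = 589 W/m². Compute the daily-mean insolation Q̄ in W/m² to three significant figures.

cos H₀ = −tan(+30.8°) tan(-19.500°) = 0.2111, H₀ = 1.3581 rad.
Bracket: H₀ sin φ sin δ + cos φ cos δ sin H₀ = 1.3581×0.51204×-0.33381 + 0.85896×0.94264×0.97747 = -0.232132 + 0.791448 = 0.559316.
Q̄ = (S₀/π) × [bracket] = (589/π) × 0.559316 = 104.9 W/m².

Q̄ ≈ 105 W/m²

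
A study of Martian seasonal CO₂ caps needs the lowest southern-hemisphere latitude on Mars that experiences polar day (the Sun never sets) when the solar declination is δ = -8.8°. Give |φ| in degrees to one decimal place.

Polar day requires cos H₀ = −tan φ tan δ ≤ −1, i.e. tan φ tan δ ≥ 1.
The boundary is |tan φ| · |tan δ| = 1, so |φ| = 90° − |δ| = 90° − 8.8° = 81.2° in the southern hemisphere.

|φ| = 81.2°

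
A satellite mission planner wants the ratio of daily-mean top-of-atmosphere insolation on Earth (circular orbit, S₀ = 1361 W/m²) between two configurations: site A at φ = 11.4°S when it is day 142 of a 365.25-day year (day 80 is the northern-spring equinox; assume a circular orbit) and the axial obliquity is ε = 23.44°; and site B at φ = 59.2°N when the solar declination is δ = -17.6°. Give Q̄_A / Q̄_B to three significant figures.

Q̄_A / Q̄_B ≈ 5.39

— Configuration A (φ=-11.4°):
Solar longitude: λ_s = 360° × (142 − 80)/365.25 = 61.109°.
sin δ = sin 23.44° × sin 61.109° = 0.34828, so δ = +20.382°.
cos H₀ = −tan(-11.4°) tan(+20.382°) = 0.0749, H₀ = 1.4958 rad.
Bracket: H₀ sin φ sin δ + cos φ cos δ sin H₀ = 1.4958×-0.19766×0.34828 + 0.98027×0.93739×0.99719 = -0.102972 + 0.916313 = 0.813341.
Q̄ = (S₀/π) × [bracket] = (1361/π) × 0.813341 = 352.36 W/m².
— Configuration B (φ=+59.2°):
cos H₀ = −tan(+59.2°) tan(-17.600°) = 0.5321, H₀ = 1.0097 rad.
Bracket: H₀ sin φ sin δ + cos φ cos δ sin H₀ = 1.0097×0.85896×-0.30237 + 0.51204×0.95319×0.84666 = -0.262243 + 0.413231 = 0.150988.
Q̄ = (S₀/π) × [bracket] = (1361/π) × 0.150988 = 65.411 W/m².
Ratio Q̄_A / Q̄_B = 352.36 / 65.411 = 5.387.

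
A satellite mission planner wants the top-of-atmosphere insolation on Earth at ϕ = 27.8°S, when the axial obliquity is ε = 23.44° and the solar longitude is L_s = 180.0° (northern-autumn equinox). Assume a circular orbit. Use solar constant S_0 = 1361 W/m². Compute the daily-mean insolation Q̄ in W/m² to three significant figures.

Q̄ ≈ 383 W/m²

Solar declination: sin δ = sin ε · sin L_s = sin 23.44° × sin 180.0° = 0.00000, so δ = +0.000°.
cos h₀ = −tan(-27.8°) tan(+0.000°) = 0.0000, h₀ = 1.5708 rad.
Bracket: h₀ sin ϕ sin δ + cos ϕ cos δ sin h₀ = 1.5708×-0.46639×0.00000 + 0.88458×1.00000×1.00000 = -0.000000 + 0.884580 = 0.884580.
Q̄ = (S_0/π) × [bracket] = (1361/π) × 0.884580 = 383.2 W/m².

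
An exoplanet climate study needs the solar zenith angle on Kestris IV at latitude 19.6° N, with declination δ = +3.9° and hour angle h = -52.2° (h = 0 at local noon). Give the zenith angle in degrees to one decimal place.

θ_z = 53.2°

cos θ_z = sin φ sin δ + cos φ cos δ cos h = 0.022816 + 0.576057 = 0.598873.
θ_z = arccos(0.598873) = 53.2°.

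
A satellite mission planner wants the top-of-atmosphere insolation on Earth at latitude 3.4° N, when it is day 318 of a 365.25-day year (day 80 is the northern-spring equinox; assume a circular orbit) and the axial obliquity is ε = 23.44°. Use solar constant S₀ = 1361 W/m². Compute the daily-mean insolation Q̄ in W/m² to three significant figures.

Solar longitude: λ_s = 360° × (318 − 80)/365.25 = 234.579°.
sin δ = sin 23.44° × sin 234.579° = -0.32416, so δ = -18.915°.
cos H₀ = −tan(+3.4°) tan(-18.915°) = 0.0204, H₀ = 1.5504 rad.
Bracket: H₀ sin φ sin δ + cos φ cos δ sin H₀ = 1.5504×0.05931×-0.32416 + 0.99824×0.94600×0.99979 = -0.029808 + 0.944137 = 0.914329.
Q̄ = (S₀/π) × [bracket] = (1361/π) × 0.914329 = 396.1 W/m².

Q̄ ≈ 396 W/m²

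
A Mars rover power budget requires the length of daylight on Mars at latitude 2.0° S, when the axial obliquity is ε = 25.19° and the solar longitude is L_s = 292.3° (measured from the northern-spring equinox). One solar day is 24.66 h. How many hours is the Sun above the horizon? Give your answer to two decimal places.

12.45 h

Solar declination: sin δ = sin ε · sin L_s = sin 25.19° × sin 292.3° = -0.39379, so δ = -23.190°.
cos h₀ = −tan ϕ · tan δ = −tan(-2.0°) × tan(-23.190°) = -0.0150, so h₀ = 1.5858 rad = 90.86°.
Daylight = 2h₀/(2π) × 24.66 h = (1.5858/π) × 24.66 = 12.45 h.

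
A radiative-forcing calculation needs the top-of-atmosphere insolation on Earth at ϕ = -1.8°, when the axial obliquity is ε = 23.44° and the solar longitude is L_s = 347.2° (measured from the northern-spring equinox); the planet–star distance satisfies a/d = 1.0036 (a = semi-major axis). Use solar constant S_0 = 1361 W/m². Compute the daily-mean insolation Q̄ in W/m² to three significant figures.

Q̄ ≈ 436 W/m²

Solar declination: sin δ = sin ε · sin L_s = sin 23.44° × sin 347.2° = -0.08813, so δ = -5.056°.
cos h₀ = −tan(-1.8°) tan(-5.056°) = -0.0028, h₀ = 1.5736 rad.
Bracket: h₀ sin ϕ sin δ + cos ϕ cos δ sin h₀ = 1.5736×-0.03141×-0.08813 + 0.99951×0.99611×1.00000 = 0.004356 + 0.995622 = 0.999978.
Inverse-square distance factor (a/d)² = 1.0036² = 1.007213.
Q̄ = (S_0/π) × 1.007213 × [bracket] = (1361/π) × 1.007213 × 0.999978 = 436.3 W/m².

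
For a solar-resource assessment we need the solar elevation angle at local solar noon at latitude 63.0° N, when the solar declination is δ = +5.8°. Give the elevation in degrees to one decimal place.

32.8°

At local noon the hour angle is zero, so the zenith angle equals |ϕ − δ| = |+63.0° − (+5.800°)| = 57.200°.
Elevation = 90° − 57.200° = 32.8°.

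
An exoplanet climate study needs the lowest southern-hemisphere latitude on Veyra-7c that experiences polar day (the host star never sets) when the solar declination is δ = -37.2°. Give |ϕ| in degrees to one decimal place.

|ϕ| = 52.8°

Polar day requires cos h₀ = −tan ϕ tan δ ≤ −1, i.e. tan ϕ tan δ ≥ 1.
The boundary is |tan ϕ| · |tan δ| = 1, so |ϕ| = 90° − |δ| = 90° − 37.2° = 52.8° in the southern hemisphere.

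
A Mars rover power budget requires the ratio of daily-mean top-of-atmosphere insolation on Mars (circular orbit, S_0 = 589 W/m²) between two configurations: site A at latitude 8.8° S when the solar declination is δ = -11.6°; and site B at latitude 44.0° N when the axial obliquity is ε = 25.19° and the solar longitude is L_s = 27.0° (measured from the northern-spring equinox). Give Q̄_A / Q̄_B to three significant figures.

Q̄_A / Q̄_B ≈ 1.09

— Configuration A (ϕ=-8.8°):
cos h₀ = −tan(-8.8°) tan(-11.600°) = -0.0318, h₀ = 1.6026 rad.
Bracket: h₀ sin ϕ sin δ + cos ϕ cos δ sin h₀ = 1.6026×-0.15299×-0.20108 + 0.98823×0.97958×0.99949 = 0.049301 + 0.967557 = 1.016858.
Q̄ = (S_0/π) × [bracket] = (589/π) × 1.016858 = 190.65 W/m².
— Configuration B (ϕ=+44.0°):
Solar declination: sin δ = sin ε · sin L_s = sin 25.19° × sin 27.0° = 0.19323, so δ = +11.141°.
cos h₀ = −tan(+44.0°) tan(+11.141°) = -0.1902, h₀ = 1.7621 rad.
Bracket: h₀ sin ϕ sin δ + cos ϕ cos δ sin h₀ = 1.7621×0.69466×0.19323 + 0.71934×0.98115×0.98175 = 0.236525 + 0.692900 = 0.929425.
Q̄ = (S_0/π) × [bracket] = (589/π) × 0.929425 = 174.25 W/m².
Ratio Q̄_A / Q̄_B = 190.65 / 174.25 = 1.094.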